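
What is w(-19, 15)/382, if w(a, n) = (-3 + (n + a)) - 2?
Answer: -9/382 ≈ -0.023560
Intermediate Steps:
w(a, n) = -5 + a + n (w(a, n) = (-3 + (a + n)) - 2 = (-3 + a + n) - 2 = -5 + a + n)
w(-19, 15)/382 = (-5 - 19 + 15)/382 = -9*1/382 = -9/382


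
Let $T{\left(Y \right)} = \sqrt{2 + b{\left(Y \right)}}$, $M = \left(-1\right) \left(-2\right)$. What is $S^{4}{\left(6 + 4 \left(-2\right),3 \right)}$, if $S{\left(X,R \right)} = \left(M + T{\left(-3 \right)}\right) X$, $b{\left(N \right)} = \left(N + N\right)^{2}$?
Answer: $37952 + 5376 \sqrt{38} \approx 71092.0$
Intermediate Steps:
$b{\left(N \right)} = 4 N^{2}$ ($b{\left(N \right)} = \left(2 N\right)^{2} = 4 N^{2}$)
$M = 2$
$T{\left(Y \right)} = \sqrt{2 + 4 Y^{2}}$
$S{\left(X,R \right)} = X \left(2 + \sqrt{38}\right)$ ($S{\left(X,R \right)} = \left(2 + \sqrt{2 + 4 \left(-3\right)^{2}}\right) X = \left(2 + \sqrt{2 + 4 \cdot 9}\right) X = \left(2 + \sqrt{2 + 36}\right) X = \left(2 + \sqrt{38}\right) X = X \left(2 + \sqrt{38}\right)$)
$S^{4}{\left(6 + 4 \left(-2\right),3 \right)} = \left(\left(6 + 4 \left(-2\right)\right) \left(2 + \sqrt{38}\right)\right)^{4} = \left(\left(6 - 8\right) \left(2 + \sqrt{38}\right)\right)^{4} = \left(- 2 \left(2 + \sqrt{38}\right)\right)^{4} = \left(-4 - 2 \sqrt{38}\right)^{4}$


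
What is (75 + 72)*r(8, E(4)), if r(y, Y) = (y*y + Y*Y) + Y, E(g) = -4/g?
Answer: 9408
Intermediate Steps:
r(y, Y) = Y + Y² + y² (r(y, Y) = (y² + Y²) + Y = (Y² + y²) + Y = Y + Y² + y²)
(75 + 72)*r(8, E(4)) = (75 + 72)*(-4/4 + (-4/4)² + 8²) = 147*(-4*¼ + (-4*¼)² + 64) = 147*(-1 + (-1)² + 64) = 147*(-1 + 1 + 64) = 147*64 = 9408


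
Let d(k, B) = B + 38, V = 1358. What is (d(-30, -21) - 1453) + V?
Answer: -78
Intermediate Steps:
d(k, B) = 38 + B
(d(-30, -21) - 1453) + V = ((38 - 21) - 1453) + 1358 = (17 - 1453) + 1358 = -1436 + 1358 = -78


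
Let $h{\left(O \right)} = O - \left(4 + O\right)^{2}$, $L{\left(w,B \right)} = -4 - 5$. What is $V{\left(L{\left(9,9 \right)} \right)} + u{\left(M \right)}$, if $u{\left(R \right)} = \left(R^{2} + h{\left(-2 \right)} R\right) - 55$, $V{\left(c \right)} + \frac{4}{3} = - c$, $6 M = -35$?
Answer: $\frac{781}{36} \approx 21.694$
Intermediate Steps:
$M = - \frac{35}{6}$ ($M = \frac{1}{6} \left(-35\right) = - \frac{35}{6} \approx -5.8333$)
$L{\left(w,B \right)} = -9$
$V{\left(c \right)} = - \frac{4}{3} - c$
$u{\left(R \right)} = -55 + R^{2} - 6 R$ ($u{\left(R \right)} = \left(R^{2} + \left(-2 - \left(4 - 2\right)^{2}\right) R\right) - 55 = \left(R^{2} + \left(-2 - 2^{2}\right) R\right) - 55 = \left(R^{2} + \left(-2 - 4\right) R\right) - 55 = \left(R^{2} - 6 R\right) - 55 = -55 + R^{2} - 6 R$)
$V{\left(L{\left(9,9 \right)} \right)} + u{\left(M \right)} = \left(- \frac{4}{3} - -9\right) - \left(20 - \frac{1225}{36}\right) = \left(- \frac{4}{3} + 9\right) + \left(-55 + \frac{1225}{36} + 35\right) = \frac{23}{3} + \frac{505}{36} = \frac{781}{36}$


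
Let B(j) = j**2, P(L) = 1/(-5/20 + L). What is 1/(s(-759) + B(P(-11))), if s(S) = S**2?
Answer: 2025/1166564041 ≈ 1.7359e-6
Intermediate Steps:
P(L) = 1/(-1/4 + L) (P(L) = 1/(-5*1/20 + L) = 1/(-1/4 + L))
1/(s(-759) + B(P(-11))) = 1/((-759)**2 + (4/(-1 + 4*(-11)))**2) = 1/(576081 + (4/(-1 - 44))**2) = 1/(576081 + (4/(-45))**2) = 1/(576081 + (4*(-1/45))**2) = 1/(576081 + (-4/45)**2) = 1/(576081 + 16/2025) = 1/(1166564041/2025) = 2025/1166564041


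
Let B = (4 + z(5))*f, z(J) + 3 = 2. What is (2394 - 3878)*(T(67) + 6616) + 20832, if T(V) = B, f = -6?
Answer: -9770600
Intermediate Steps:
z(J) = -1 (z(J) = -3 + 2 = -1)
B = -18 (B = (4 - 1)*(-6) = 3*(-6) = -18)
T(V) = -18
(2394 - 3878)*(T(67) + 6616) + 20832 = (2394 - 3878)*(-18 + 6616) + 20832 = -1484*6598 + 20832 = -9791432 + 20832 = -9770600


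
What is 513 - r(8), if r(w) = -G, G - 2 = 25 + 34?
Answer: 574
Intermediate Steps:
G = 61 (G = 2 + (25 + 34) = 2 + 59 = 61)
r(w) = -61 (r(w) = -1*61 = -61)
513 - r(8) = 513 - 1*(-61) = 513 + 61 = 574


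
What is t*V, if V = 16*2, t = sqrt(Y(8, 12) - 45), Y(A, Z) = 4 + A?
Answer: 32*I*sqrt(33) ≈ 183.83*I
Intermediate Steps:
t = I*sqrt(33) (t = sqrt((4 + 8) - 45) = sqrt(12 - 45) = sqrt(-33) = I*sqrt(33) ≈ 5.7446*I)
V = 32
t*V = (I*sqrt(33))*32 = 32*I*sqrt(33)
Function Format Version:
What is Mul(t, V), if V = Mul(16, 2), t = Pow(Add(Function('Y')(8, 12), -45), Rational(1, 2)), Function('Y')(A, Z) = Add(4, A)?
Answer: Mul(32, I, Pow(33, Rational(1, 2))) ≈ Mul(183.83, I)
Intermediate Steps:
t = Mul(I, Pow(33, Rational(1, 2))) (t = Pow(Add(Add(4, 8), -45), Rational(1, 2)) = Pow(Add(12, -45), Rational(1, 2)) = Pow(-33, Rational(1, 2)) = Mul(I, Pow(33, Rational(1, 2))) ≈ Mul(5.7446, I))
V = 32
Mul(t, V) = Mul(Mul(I, Pow(33, Rational(1, 2))), 32) = Mul(32, I, Pow(33, Rational(1, 2)))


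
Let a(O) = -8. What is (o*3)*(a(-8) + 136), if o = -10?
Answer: -3840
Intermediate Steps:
(o*3)*(a(-8) + 136) = (-10*3)*(-8 + 136) = -30*128 = -3840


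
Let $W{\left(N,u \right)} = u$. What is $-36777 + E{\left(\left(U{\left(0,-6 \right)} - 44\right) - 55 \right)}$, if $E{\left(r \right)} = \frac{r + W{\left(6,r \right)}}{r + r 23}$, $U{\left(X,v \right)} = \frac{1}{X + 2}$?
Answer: $- \frac{441323}{12} \approx -36777.0$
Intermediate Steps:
$U{\left(X,v \right)} = \frac{1}{2 + X}$
$E{\left(r \right)} = \frac{1}{12}$ ($E{\left(r \right)} = \frac{r + r}{r + r 23} = \frac{2 r}{r + 23 r} = \frac{2 r}{24 r} = 2 r \frac{1}{24 r} = \frac{1}{12}$)
$-36777 + E{\left(\left(U{\left(0,-6 \right)} - 44\right) - 55 \right)} = -36777 + \frac{1}{12} = - \frac{441323}{12}$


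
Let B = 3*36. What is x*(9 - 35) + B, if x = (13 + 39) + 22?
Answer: -1816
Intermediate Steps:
B = 108
x = 74 (x = 52 + 22 = 74)
x*(9 - 35) + B = 74*(9 - 35) + 108 = 74*(-26) + 108 = -1924 + 108 = -1816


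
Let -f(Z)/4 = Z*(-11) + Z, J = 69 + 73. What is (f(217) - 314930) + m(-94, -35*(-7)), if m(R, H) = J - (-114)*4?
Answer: -305652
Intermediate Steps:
J = 142
f(Z) = 40*Z (f(Z) = -4*(Z*(-11) + Z) = -4*(-11*Z + Z) = -(-40)*Z = 40*Z)
m(R, H) = 598 (m(R, H) = 142 - (-114)*4 = 142 - 1*(-456) = 142 + 456 = 598)
(f(217) - 314930) + m(-94, -35*(-7)) = (40*217 - 314930) + 598 = (8680 - 314930) + 598 = -306250 + 598 = -305652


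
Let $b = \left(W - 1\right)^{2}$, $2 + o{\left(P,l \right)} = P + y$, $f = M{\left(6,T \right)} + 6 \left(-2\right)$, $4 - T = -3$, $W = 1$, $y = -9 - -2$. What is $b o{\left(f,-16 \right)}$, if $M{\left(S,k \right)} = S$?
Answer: $0$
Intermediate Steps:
$y = -7$ ($y = -9 + 2 = -7$)
$T = 7$ ($T = 4 - -3 = 4 + 3 = 7$)
$f = -6$ ($f = 6 + 6 \left(-2\right) = 6 - 12 = -6$)
$o{\left(P,l \right)} = -9 + P$ ($o{\left(P,l \right)} = -2 + \left(P - 7\right) = -2 + \left(-7 + P\right) = -9 + P$)
$b = 0$ ($b = \left(1 - 1\right)^{2} = 0^{2} = 0$)
$b o{\left(f,-16 \right)} = 0 \left(-9 - 6\right) = 0 \left(-15\right) = 0$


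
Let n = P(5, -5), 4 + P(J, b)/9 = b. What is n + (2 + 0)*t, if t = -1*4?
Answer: -89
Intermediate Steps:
P(J, b) = -36 + 9*b
n = -81 (n = -36 + 9*(-5) = -36 - 45 = -81)
t = -4
n + (2 + 0)*t = -81 + (2 + 0)*(-4) = -81 + 2*(-4) = -81 - 8 = -89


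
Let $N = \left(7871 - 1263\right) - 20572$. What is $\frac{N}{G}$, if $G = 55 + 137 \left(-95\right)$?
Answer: $\frac{3491}{3240} \approx 1.0775$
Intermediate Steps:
$G = -12960$ ($G = 55 - 13015 = -12960$)
$N = -13964$ ($N = 6608 - 20572 = -13964$)
$\frac{N}{G} = - \frac{13964}{-12960} = \left(-13964\right) \left(- \frac{1}{12960}\right) = \frac{3491}{3240}$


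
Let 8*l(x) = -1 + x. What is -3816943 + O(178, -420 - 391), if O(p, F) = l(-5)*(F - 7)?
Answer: -7632659/2 ≈ -3.8163e+6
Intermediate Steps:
l(x) = -⅛ + x/8 (l(x) = (-1 + x)/8 = -⅛ + x/8)
O(p, F) = 21/4 - 3*F/4 (O(p, F) = (-⅛ + (⅛)*(-5))*(F - 7) = (-⅛ - 5/8)*(-7 + F) = -3*(-7 + F)/4 = 21/4 - 3*F/4)
-3816943 + O(178, -420 - 391) = -3816943 + (21/4 - 3*(-420 - 391)/4) = -3816943 + (21/4 - ¾*(-811)) = -3816943 + (21/4 + 2433/4) = -3816943 + 1227/2 = -7632659/2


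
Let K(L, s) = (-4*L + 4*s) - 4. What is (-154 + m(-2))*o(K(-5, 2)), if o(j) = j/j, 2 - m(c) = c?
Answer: -150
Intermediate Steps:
K(L, s) = -4 - 4*L + 4*s
m(c) = 2 - c
o(j) = 1
(-154 + m(-2))*o(K(-5, 2)) = (-154 + (2 - 1*(-2)))*1 = (-154 + (2 + 2))*1 = (-154 + 4)*1 = -150*1 = -150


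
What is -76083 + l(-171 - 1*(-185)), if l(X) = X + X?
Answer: -76055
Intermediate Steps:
l(X) = 2*X
-76083 + l(-171 - 1*(-185)) = -76083 + 2*(-171 - 1*(-185)) = -76083 + 2*(-171 + 185) = -76083 + 2*14 = -76083 + 28 = -76055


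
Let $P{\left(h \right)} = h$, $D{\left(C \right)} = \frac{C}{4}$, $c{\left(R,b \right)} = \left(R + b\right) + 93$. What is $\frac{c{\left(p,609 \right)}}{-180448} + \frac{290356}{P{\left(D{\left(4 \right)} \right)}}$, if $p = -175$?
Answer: $\frac{52394158961}{180448} \approx 2.9036 \cdot 10^{5}$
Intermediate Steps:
$c{\left(R,b \right)} = 93 + R + b$
$D{\left(C \right)} = \frac{C}{4}$ ($D{\left(C \right)} = C \frac{1}{4} = \frac{C}{4}$)
$\frac{c{\left(p,609 \right)}}{-180448} + \frac{290356}{P{\left(D{\left(4 \right)} \right)}} = \frac{93 - 175 + 609}{-180448} + \frac{290356}{\frac{1}{4} \cdot 4} = 527 \left(- \frac{1}{180448}\right) + \frac{290356}{1} = - \frac{527}{180448} + 290356 \cdot 1 = - \frac{527}{180448} + 290356 = \frac{52394158961}{180448}$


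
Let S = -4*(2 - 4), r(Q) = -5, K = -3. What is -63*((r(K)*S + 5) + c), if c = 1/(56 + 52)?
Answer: 26453/12 ≈ 2204.4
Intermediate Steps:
c = 1/108 ≈ 0.0092593
S = 8 (S = -4*(-2) = 8)
-63*((r(K)*S + 5) + c) = -63*((-5*8 + 5) + 1/108) = -63*((-40 + 5) + 1/108) = -63*(-35 + 1/108) = -63*(-3779/108) = 26453/12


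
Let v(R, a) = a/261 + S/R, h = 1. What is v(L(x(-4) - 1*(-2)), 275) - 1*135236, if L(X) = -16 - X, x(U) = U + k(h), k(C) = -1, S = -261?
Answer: -458784052/3393 ≈ -1.3521e+5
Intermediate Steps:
x(U) = -1 + U (x(U) = U - 1 = -1 + U)
v(R, a) = -261/R + a/261 (v(R, a) = a/261 - 261/R = -261/R + a/261)
v(L(x(-4) - 1*(-2)), 275) - 1*135236 = (-261/(-16 - ((-1 - 4) - 1*(-2))) + (1/261)*275) - 1*135236 = (-261/(-16 - (-5 + 2)) + 275/261) - 135236 = (-261/(-16 - 1*(-3)) + 275/261) - 135236 = (-261/(-16 + 3) + 275/261) - 135236 = (-261/(-13) + 275/261) - 135236 = (-261*(-1/13) + 275/261) - 135236 = (261/13 + 275/261) - 135236 = 71696/3393 - 135236 = -458784052/3393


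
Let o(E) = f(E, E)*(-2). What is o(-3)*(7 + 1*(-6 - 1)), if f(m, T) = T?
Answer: 0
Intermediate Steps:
o(E) = -2*E (o(E) = E*(-2) = -2*E)
o(-3)*(7 + 1*(-6 - 1)) = (-2*(-3))*(7 + 1*(-6 - 1)) = 6*(7 + 1*(-7)) = 6*(7 - 7) = 6*0 = 0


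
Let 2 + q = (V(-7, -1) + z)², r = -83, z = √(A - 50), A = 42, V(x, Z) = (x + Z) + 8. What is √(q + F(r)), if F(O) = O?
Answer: I*√93 ≈ 9.6436*I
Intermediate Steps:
V(x, Z) = 8 + Z + x (V(x, Z) = (Z + x) + 8 = 8 + Z + x)
z = 2*I*√2 (z = √(42 - 50) = √(-8) = 2*I*√2 ≈ 2.8284*I)
q = -10 (q = -2 + ((8 - 1 - 7) + 2*I*√2)² = -2 + (0 + 2*I*√2)² = -2 + (2*I*√2)² = -2 - 8 = -10)
√(q + F(r)) = √(-10 - 83) = √(-93) = I*√93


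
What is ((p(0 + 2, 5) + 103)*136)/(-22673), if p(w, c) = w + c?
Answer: -14960/22673 ≈ -0.65982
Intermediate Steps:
p(w, c) = c + w
((p(0 + 2, 5) + 103)*136)/(-22673) = (((5 + (0 + 2)) + 103)*136)/(-22673) = (((5 + 2) + 103)*136)*(-1/22673) = ((7 + 103)*136)*(-1/22673) = (110*136)*(-1/22673) = 14960*(-1/22673) = -14960/22673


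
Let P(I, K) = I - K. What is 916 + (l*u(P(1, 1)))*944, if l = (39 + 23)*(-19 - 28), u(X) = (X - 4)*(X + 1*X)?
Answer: 916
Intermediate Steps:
u(X) = 2*X*(-4 + X) (u(X) = (-4 + X)*(X + X) = (-4 + X)*(2*X) = 2*X*(-4 + X))
l = -2914 (l = 62*(-47) = -2914)
916 + (l*u(P(1, 1)))*944 = 916 - 5828*(1 - 1*1)*(-4 + (1 - 1*1))*944 = 916 - 5828*(1 - 1)*(-4 + (1 - 1))*944 = 916 - 5828*0*(-4 + 0)*944 = 916 - 5828*0*(-4)*944 = 916 - 2914*0*944 = 916 + 0*944 = 916 + 0 = 916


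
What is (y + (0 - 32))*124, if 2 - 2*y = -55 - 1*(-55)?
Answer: -3844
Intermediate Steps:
y = 1 (y = 1 - (-55 - 1*(-55))/2 = 1 - (-55 + 55)/2 = 1 - 1/2*0 = 1 + 0 = 1)
(y + (0 - 32))*124 = (1 + (0 - 32))*124 = (1 - 32)*124 = -31*124 = -3844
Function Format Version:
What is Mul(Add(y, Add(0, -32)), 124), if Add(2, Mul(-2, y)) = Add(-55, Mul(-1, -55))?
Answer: -3844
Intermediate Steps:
y = 1 (y = Add(1, Mul(Rational(-1, 2), Add(-55, Mul(-1, -55)))) = Add(1, Mul(Rational(-1, 2), Add(-55, 55))) = Add(1, Mul(Rational(-1, 2), 0)) = Add(1, 0) = 1)
Mul(Add(y, Add(0, -32)), 124) = Mul(Add(1, Add(0, -32)), 124) = Mul(Add(1, -32), 124) = Mul(-31, 124) = -3844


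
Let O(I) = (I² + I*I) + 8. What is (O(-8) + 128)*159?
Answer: 41976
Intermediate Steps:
O(I) = 8 + 2*I² (O(I) = (I² + I²) + 8 = 2*I² + 8 = 8 + 2*I²)
(O(-8) + 128)*159 = ((8 + 2*(-8)²) + 128)*159 = ((8 + 2*64) + 128)*159 = ((8 + 128) + 128)*159 = (136 + 128)*159 = 264*159 = 41976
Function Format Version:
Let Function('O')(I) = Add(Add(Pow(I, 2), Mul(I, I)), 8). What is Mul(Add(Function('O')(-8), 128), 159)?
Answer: 41976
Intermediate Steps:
Function('O')(I) = Add(8, Mul(2, Pow(I, 2))) (Function('O')(I) = Add(Add(Pow(I, 2), Pow(I, 2)), 8) = Add(Mul(2, Pow(I, 2)), 8) = Add(8, Mul(2, Pow(I, 2))))
Mul(Add(Function('O')(-8), 128), 159) = Mul(Add(Add(8, Mul(2, Pow(-8, 2))), 128), 159) = Mul(Add(Add(8, Mul(2, 64)), 128), 159) = Mul(Add(Add(8, 128), 128), 159) = Mul(Add(136, 128), 159) = Mul(264, 159) = 41976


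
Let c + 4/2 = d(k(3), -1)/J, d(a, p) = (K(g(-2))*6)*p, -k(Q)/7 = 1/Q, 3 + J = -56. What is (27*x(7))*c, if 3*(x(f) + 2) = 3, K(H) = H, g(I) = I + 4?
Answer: 2862/59 ≈ 48.508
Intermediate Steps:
J = -59 (J = -3 - 56 = -59)
g(I) = 4 + I
x(f) = -1 (x(f) = -2 + (⅓)*3 = -2 + 1 = -1)
k(Q) = -7/Q
d(a, p) = 12*p (d(a, p) = ((4 - 2)*6)*p = (2*6)*p = 12*p)
c = -106/59 (c = -2 + (12*(-1))/(-59) = -2 - 12*(-1/59) = -2 + 12/59 = -106/59 ≈ -1.7966)
(27*x(7))*c = (27*(-1))*(-106/59) = -27*(-106/59) = 2862/59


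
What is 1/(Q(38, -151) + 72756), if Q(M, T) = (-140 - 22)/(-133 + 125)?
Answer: 4/291105 ≈ 1.3741e-5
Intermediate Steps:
Q(M, T) = 81/4 (Q(M, T) = -162/(-8) = -162*(-⅛) = 81/4)
1/(Q(38, -151) + 72756) = 1/(81/4 + 72756) = 1/(291105/4) = 4/291105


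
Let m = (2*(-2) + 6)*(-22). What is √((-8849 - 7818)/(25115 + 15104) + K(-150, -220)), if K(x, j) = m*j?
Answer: 9*√193301080647/40219 ≈ 98.385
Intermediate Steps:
m = -44 (m = (-4 + 6)*(-22) = 2*(-22) = -44)
K(x, j) = -44*j
√((-8849 - 7818)/(25115 + 15104) + K(-150, -220)) = √((-8849 - 7818)/(25115 + 15104) - 44*(-220)) = √(-16667/40219 + 9680) = √(389303253/40219) = 9*√193301080647/40219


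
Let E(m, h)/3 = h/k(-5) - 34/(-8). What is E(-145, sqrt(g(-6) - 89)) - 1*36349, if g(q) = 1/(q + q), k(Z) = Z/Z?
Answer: -145345/4 + I*sqrt(3207)/2 ≈ -36336.0 + 28.315*I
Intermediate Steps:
k(Z) = 1
g(q) = 1/(2*q)
E(m, h) = 51/4 + 3*h (E(m, h) = 3*(h/1 - 34/(-8)) = 3*(h*1 - 34*(-1/8)) = 3*(h + 17/4) = 3*(17/4 + h) = 51/4 + 3*h)
E(-145, sqrt(g(-6) - 89)) - 1*36349 = (51/4 + 3*sqrt((1/2)/(-6) - 89)) - 1*36349 = (51/4 + 3*sqrt((1/2)*(-1/6) - 89)) - 36349 = (51/4 + 3*sqrt(-1/12 - 89)) - 36349 = (51/4 + 3*sqrt(-1069/12)) - 36349 = (51/4 + 3*(I*sqrt(3207)/6)) - 36349 = (51/4 + I*sqrt(3207)/2) - 36349 = -145345/4 + I*sqrt(3207)/2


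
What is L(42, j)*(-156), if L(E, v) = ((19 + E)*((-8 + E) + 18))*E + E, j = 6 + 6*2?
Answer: -20789496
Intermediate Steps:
j = 18 (j = 6 + 12 = 18)
L(E, v) = E + E*(10 + E)*(19 + E) (L(E, v) = ((19 + E)*(10 + E))*E + E = ((10 + E)*(19 + E))*E + E = E*(10 + E)*(19 + E) + E = E + E*(10 + E)*(19 + E))
L(42, j)*(-156) = (42*(191 + 42**2 + 29*42))*(-156) = (42*(191 + 1764 + 1218))*(-156) = (42*3173)*(-156) = 133266*(-156) = -20789496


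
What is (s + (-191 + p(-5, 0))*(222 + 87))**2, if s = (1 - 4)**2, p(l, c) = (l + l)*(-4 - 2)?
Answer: 1637820900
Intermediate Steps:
p(l, c) = -12*l (p(l, c) = (2*l)*(-6) = -12*l)
s = 9 (s = (-3)**2 = 9)
(s + (-191 + p(-5, 0))*(222 + 87))**2 = (9 + (-191 - 12*(-5))*(222 + 87))**2 = (9 + (-191 + 60)*309)**2 = (9 - 131*309)**2 = (9 - 40479)**2 = (-40470)**2 = 1637820900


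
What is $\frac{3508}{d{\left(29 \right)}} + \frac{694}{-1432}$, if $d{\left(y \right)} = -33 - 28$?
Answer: $- \frac{2532895}{43676} \approx -57.993$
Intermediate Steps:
$d{\left(y \right)} = -61$
$\frac{3508}{d{\left(29 \right)}} + \frac{694}{-1432} = \frac{3508}{-61} + \frac{694}{-1432} = 3508 \left(- \frac{1}{61}\right) + 694 \left(- \frac{1}{1432}\right) = - \frac{3508}{61} - \frac{347}{716} = - \frac{2532895}{43676}$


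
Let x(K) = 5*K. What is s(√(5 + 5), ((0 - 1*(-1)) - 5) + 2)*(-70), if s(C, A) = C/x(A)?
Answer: 7*√10 ≈ 22.136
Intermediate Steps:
s(C, A) = C/(5*A) (s(C, A) = C/((5*A)) = C*(1/(5*A)) = C/(5*A))
s(√(5 + 5), ((0 - 1*(-1)) - 5) + 2)*(-70) = (√(5 + 5)/(5*(((0 - 1*(-1)) - 5) + 2)))*(-70) = (√10/(5*(((0 + 1) - 5) + 2)))*(-70) = (√10/(5*((1 - 5) + 2)))*(-70) = (√10/(5*(-4 + 2)))*(-70) = ((⅕)*√10/(-2))*(-70) = ((⅕)*√10*(-½))*(-70) = -√10/10*(-70) = 7*√10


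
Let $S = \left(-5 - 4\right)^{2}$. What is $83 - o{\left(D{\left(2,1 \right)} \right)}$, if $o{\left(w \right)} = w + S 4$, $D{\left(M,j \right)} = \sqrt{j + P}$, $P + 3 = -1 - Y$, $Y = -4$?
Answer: $-242$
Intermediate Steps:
$S = 81$ ($S = \left(-9\right)^{2} = 81$)
$P = 0$ ($P = -3 - -3 = -3 + \left(-1 + 4\right) = -3 + 3 = 0$)
$D{\left(M,j \right)} = \sqrt{j}$ ($D{\left(M,j \right)} = \sqrt{j + 0} = \sqrt{j}$)
$o{\left(w \right)} = 324 + w$ ($o{\left(w \right)} = w + 81 \cdot 4 = w + 324 = 324 + w$)
$83 - o{\left(D{\left(2,1 \right)} \right)} = 83 - \left(324 + \sqrt{1}\right) = 83 - \left(324 + 1\right) = 83 - 325 = -242$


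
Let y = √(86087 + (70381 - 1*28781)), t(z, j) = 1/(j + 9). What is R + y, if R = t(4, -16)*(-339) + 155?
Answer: 1424/7 + √127687 ≈ 560.76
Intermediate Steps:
t(z, j) = 1/(9 + j)
y = √127687 (y = √(86087 + (70381 - 28781)) = √(86087 + 41600) = √127687 ≈ 357.33)
R = 1424/7 (R = -339/(9 - 16) + 155 = -339/(-7) + 155 = -⅐*(-339) + 155 = 339/7 + 155 = 1424/7 ≈ 203.43)
R + y = 1424/7 + √127687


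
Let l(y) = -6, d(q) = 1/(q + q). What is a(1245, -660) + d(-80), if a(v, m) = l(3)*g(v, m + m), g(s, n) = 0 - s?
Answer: 1195199/160 ≈ 7470.0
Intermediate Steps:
d(q) = 1/(2*q)
g(s, n) = -s
a(v, m) = 6*v (a(v, m) = -(-6)*v = 6*v)
a(1245, -660) + d(-80) = 6*1245 + (½)/(-80) = 7470 + (½)*(-1/80) = 7470 - 1/160 = 1195199/160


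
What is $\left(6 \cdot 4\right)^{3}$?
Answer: $13824$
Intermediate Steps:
$\left(6 \cdot 4\right)^{3} = 24^{3} = 13824$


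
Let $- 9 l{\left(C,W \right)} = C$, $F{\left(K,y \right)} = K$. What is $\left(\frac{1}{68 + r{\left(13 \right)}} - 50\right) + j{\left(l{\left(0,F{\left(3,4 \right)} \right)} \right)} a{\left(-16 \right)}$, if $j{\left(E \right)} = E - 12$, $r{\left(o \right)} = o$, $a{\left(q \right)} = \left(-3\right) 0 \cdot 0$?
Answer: $- \frac{4049}{81} \approx -49.988$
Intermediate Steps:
$a{\left(q \right)} = 0$ ($a{\left(q \right)} = 0 \cdot 0 = 0$)
$l{\left(C,W \right)} = - \frac{C}{9}$
$j{\left(E \right)} = -12 + E$
$\left(\frac{1}{68 + r{\left(13 \right)}} - 50\right) + j{\left(l{\left(0,F{\left(3,4 \right)} \right)} \right)} a{\left(-16 \right)} = \left(\frac{1}{68 + 13} - 50\right) + \left(-12 - 0\right) 0 = \left(\frac{1}{81} - 50\right) + \left(-12 + 0\right) 0 = \left(\frac{1}{81} - 50\right) - 0 = - \frac{4049}{81} + 0 = - \frac{4049}{81}$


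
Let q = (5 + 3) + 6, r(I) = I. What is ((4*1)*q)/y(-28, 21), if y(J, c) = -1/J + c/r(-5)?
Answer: -7840/583 ≈ -13.448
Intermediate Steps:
y(J, c) = -1/J - c/5 (y(J, c) = -1/J + c/(-5) = -1/J + c*(-⅕) = -1/J - c/5)
q = 14 (q = 8 + 6 = 14)
((4*1)*q)/y(-28, 21) = ((4*1)*14)/(-1/(-28) - ⅕*21) = (4*14)/(-1*(-1/28) - 21/5) = 56/(1/28 - 21/5) = 56/(-583/140) = 56*(-140/583) = -7840/583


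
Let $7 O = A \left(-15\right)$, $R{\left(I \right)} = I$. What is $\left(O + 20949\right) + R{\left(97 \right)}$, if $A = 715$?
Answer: $\frac{136597}{7} \approx 19514.0$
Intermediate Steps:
$O = - \frac{10725}{7}$ ($O = \frac{715 \left(-15\right)}{7} = \frac{1}{7} \left(-10725\right) = - \frac{10725}{7} \approx -1532.1$)
$\left(O + 20949\right) + R{\left(97 \right)} = \left(- \frac{10725}{7} + 20949\right) + 97 = \frac{135918}{7} + 97 = \frac{136597}{7}$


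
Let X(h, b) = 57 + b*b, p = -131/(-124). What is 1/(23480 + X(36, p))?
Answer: 15376/361922073 ≈ 4.2484e-5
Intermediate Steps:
p = 131/124 (p = -131*(-1/124) = 131/124 ≈ 1.0565)
X(h, b) = 57 + b**2
1/(23480 + X(36, p)) = 1/(23480 + (57 + (131/124)**2)) = 1/(23480 + (57 + 17161/15376)) = 1/(23480 + 893593/15376) = 1/(361922073/15376) = 15376/361922073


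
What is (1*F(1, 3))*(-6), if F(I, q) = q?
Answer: -18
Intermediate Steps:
(1*F(1, 3))*(-6) = (1*3)*(-6) = 3*(-6) = -18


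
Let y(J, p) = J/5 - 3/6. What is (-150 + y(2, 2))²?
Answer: 2253001/100 ≈ 22530.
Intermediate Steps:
y(J, p) = -½ + J/5 (y(J, p) = J*(⅕) - 3*⅙ = J/5 - ½ = -½ + J/5)
(-150 + y(2, 2))² = (-150 + (-½ + (⅕)*2))² = (-150 + (-½ + ⅖))² = (-150 - ⅒)² = (-1501/10)² = 2253001/100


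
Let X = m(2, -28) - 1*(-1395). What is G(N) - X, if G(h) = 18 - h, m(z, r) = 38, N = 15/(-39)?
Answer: -18390/13 ≈ -1414.6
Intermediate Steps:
N = -5/13 (N = 15*(-1/39) = -5/13 ≈ -0.38462)
X = 1433 (X = 38 - 1*(-1395) = 38 + 1395 = 1433)
G(N) - X = (18 - 1*(-5/13)) - 1*1433 = (18 + 5/13) - 1433 = 239/13 - 1433 = -18390/13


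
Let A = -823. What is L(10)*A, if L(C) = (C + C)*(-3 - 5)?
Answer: 131680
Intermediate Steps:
L(C) = -16*C (L(C) = (2*C)*(-8) = -16*C)
L(10)*A = -16*10*(-823) = -160*(-823) = 131680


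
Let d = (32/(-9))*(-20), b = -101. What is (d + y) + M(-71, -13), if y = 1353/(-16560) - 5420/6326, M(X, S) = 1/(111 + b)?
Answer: 3680829589/52379280 ≈ 70.273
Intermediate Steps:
M(X, S) = 1/10 (M(X, S) = 1/(111 - 101) = 1/10)
y = -16385713/17459760 (y = 1353*(-1/16560) - 5420*1/6326 = -451/5520 - 2710/3163 = -16385713/17459760 ≈ -0.93848)
d = 640/9 (d = (32*(-1/9))*(-20) = -32/9*(-20) = 640/9 ≈ 71.111)
(d + y) + M(-71, -13) = (640/9 - 16385713/17459760) + 1/10 = 3675591661/52379280 + 1/10 = 3680829589/52379280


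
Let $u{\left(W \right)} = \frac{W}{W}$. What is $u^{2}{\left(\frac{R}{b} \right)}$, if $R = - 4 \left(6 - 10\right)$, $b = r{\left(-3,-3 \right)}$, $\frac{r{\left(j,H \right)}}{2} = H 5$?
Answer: $1$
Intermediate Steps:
$r{\left(j,H \right)} = 10 H$ ($r{\left(j,H \right)} = 2 H 5 = 2 \cdot 5 H = 10 H$)
$b = -30$ ($b = 10 \left(-3\right) = -30$)
$R = 16$ ($R = - 4 \left(6 - 10\right) = \left(-4\right) \left(-4\right) = 16$)
$u{\left(W \right)} = 1$
$u^{2}{\left(\frac{R}{b} \right)} = 1^{2} = 1$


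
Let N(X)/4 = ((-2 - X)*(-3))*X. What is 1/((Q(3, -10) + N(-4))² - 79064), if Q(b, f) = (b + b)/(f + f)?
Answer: -100/6990551 ≈ -1.4305e-5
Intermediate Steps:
N(X) = 4*X*(6 + 3*X) (N(X) = 4*(((-2 - X)*(-3))*X) = 4*((6 + 3*X)*X) = 4*(X*(6 + 3*X)) = 4*X*(6 + 3*X))
Q(b, f) = b/f (Q(b, f) = (2*b)/((2*f)) = (2*b)*(1/(2*f)) = b/f)
1/((Q(3, -10) + N(-4))² - 79064) = 1/((3/(-10) + 12*(-4)*(2 - 4))² - 79064) = 1/((3*(-⅒) + 12*(-4)*(-2))² - 79064) = 1/((-3/10 + 96)² - 79064) = 1/((957/10)² - 79064) = 1/(915849/100 - 79064) = 1/(-6990551/100) = -100/6990551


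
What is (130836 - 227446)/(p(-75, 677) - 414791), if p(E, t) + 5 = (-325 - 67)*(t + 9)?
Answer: 48305/341854 ≈ 0.14130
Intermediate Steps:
p(E, t) = -3533 - 392*t (p(E, t) = -5 + (-325 - 67)*(t + 9) = -5 - 392*(9 + t) = -5 + (-3528 - 392*t) = -3533 - 392*t)
(130836 - 227446)/(p(-75, 677) - 414791) = (130836 - 227446)/((-3533 - 392*677) - 414791) = -96610/((-3533 - 265384) - 414791) = -96610/(-268917 - 414791) = -96610/(-683708) = -96610*(-1/683708) = 48305/341854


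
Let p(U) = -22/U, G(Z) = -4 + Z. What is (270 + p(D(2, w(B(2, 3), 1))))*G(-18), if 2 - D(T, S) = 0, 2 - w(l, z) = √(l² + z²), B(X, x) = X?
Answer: -5698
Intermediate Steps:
w(l, z) = 2 - √(l² + z²)
D(T, S) = 2 (D(T, S) = 2 - 1*0 = 2 + 0 = 2)
(270 + p(D(2, w(B(2, 3), 1))))*G(-18) = (270 - 22/2)*(-4 - 18) = (270 - 22*½)*(-22) = (270 - 11)*(-22) = 259*(-22) = -5698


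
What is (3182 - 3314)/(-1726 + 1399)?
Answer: 44/109 ≈ 0.40367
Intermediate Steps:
(3182 - 3314)/(-1726 + 1399) = -132/(-327) = -132*(-1/327) = 44/109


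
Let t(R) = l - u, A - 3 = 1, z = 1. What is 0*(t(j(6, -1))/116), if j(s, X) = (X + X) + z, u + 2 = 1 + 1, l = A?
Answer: 0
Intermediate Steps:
A = 4 (A = 3 + 1 = 4)
l = 4
u = 0 (u = -2 + (1 + 1) = -2 + 2 = 0)
j(s, X) = 1 + 2*X (j(s, X) = (X + X) + 1 = 2*X + 1 = 1 + 2*X)
t(R) = 4 (t(R) = 4 - 1*0 = 4 + 0 = 4)
0*(t(j(6, -1))/116) = 0*(4/116) = 0*(4*(1/116)) = 0*(1/29) = 0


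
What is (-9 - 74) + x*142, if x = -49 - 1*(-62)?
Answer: 1763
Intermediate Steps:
x = 13 (x = -49 + 62 = 13)
(-9 - 74) + x*142 = (-9 - 74) + 13*142 = -83 + 1846 = 1763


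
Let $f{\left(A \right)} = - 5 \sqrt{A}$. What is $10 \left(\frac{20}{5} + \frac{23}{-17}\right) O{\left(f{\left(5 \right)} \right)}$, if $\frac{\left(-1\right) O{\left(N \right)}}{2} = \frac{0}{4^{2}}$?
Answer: $0$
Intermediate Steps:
$O{\left(N \right)} = 0$ ($O{\left(N \right)} = - 2 \frac{0}{4^{2}} = - 2 \cdot \frac{0}{16} = - 2 \cdot 0 \cdot \frac{1}{16} = \left(-2\right) 0 = 0$)
$10 \left(\frac{20}{5} + \frac{23}{-17}\right) O{\left(f{\left(5 \right)} \right)} = 10 \left(\frac{20}{5} + \frac{23}{-17}\right) 0 = 10 \left(20 \cdot \frac{1}{5} + 23 \left(- \frac{1}{17}\right)\right) 0 = 10 \left(4 - \frac{23}{17}\right) 0 = 10 \cdot \frac{45}{17} \cdot 0 = \frac{450}{17} \cdot 0 = 0$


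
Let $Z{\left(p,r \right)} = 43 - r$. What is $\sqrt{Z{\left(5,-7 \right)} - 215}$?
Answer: $i \sqrt{165} \approx 12.845 i$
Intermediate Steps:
$\sqrt{Z{\left(5,-7 \right)} - 215} = \sqrt{\left(43 - -7\right) - 215} = \sqrt{\left(43 + 7\right) - 215} = \sqrt{50 - 215} = \sqrt{-165} = i \sqrt{165}$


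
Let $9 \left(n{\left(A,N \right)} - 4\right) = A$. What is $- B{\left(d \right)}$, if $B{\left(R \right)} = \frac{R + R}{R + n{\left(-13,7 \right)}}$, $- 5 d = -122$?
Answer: $- \frac{2196}{1213} \approx -1.8104$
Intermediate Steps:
$d = \frac{122}{5}$ ($d = \left(- \frac{1}{5}\right) \left(-122\right) = \frac{122}{5} \approx 24.4$)
$n{\left(A,N \right)} = 4 + \frac{A}{9}$
$B{\left(R \right)} = \frac{2 R}{\frac{23}{9} + R}$ ($B{\left(R \right)} = \frac{R + R}{R + \left(4 + \frac{1}{9} \left(-13\right)\right)} = \frac{2 R}{R + \left(4 - \frac{13}{9}\right)} = \frac{2 R}{R + \frac{23}{9}} = \frac{2 R}{\frac{23}{9} + R}$)
$- B{\left(d \right)} = - \frac{18 \cdot 122}{5 \left(23 + 9 \cdot \frac{122}{5}\right)} = - \frac{18 \cdot 122}{5 \left(23 + \frac{1098}{5}\right)} = - \frac{18 \cdot 122}{5 \cdot \frac{1213}{5}} = - \frac{18 \cdot 122 \cdot 5}{5 \cdot 1213} = \left(-1\right) \frac{2196}{1213} = - \frac{2196}{1213}$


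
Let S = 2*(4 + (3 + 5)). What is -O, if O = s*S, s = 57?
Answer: -1368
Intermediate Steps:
S = 24 (S = 2*(4 + 8) = 2*12 = 24)
O = 1368 (O = 57*24 = 1368)
-O = -1*1368 = -1368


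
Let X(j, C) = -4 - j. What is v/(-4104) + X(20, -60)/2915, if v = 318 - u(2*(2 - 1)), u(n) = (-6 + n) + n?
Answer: -128912/1495395 ≈ -0.086206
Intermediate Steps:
u(n) = -6 + 2*n
v = 320 (v = 318 - (-6 + 2*(2*(2 - 1))) = 318 - (-6 + 2*(2*1)) = 318 - (-6 + 2*2) = 318 - (-6 + 4) = 318 - 1*(-2) = 318 + 2 = 320)
v/(-4104) + X(20, -60)/2915 = 320/(-4104) + (-4 - 1*20)/2915 = 320*(-1/4104) + (-4 - 20)*(1/2915) = -40/513 - 24*1/2915 = -40/513 - 24/2915 = -128912/1495395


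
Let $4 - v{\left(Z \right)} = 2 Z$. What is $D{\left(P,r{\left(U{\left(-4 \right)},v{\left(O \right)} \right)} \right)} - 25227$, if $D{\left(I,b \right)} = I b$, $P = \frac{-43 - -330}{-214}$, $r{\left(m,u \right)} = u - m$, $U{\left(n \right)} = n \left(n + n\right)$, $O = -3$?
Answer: $- \frac{2696132}{107} \approx -25198.0$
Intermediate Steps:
$U{\left(n \right)} = 2 n^{2}$ ($U{\left(n \right)} = n 2 n = 2 n^{2}$)
$v{\left(Z \right)} = 4 - 2 Z$
$P = - \frac{287}{214}$ ($P = \left(-43 + 330\right) \left(- \frac{1}{214}\right) = 287 \left(- \frac{1}{214}\right) = - \frac{287}{214} \approx -1.3411$)
$D{\left(P,r{\left(U{\left(-4 \right)},v{\left(O \right)} \right)} \right)} - 25227 = - \frac{287 \left(\left(4 - -6\right) - 2 \left(-4\right)^{2}\right)}{214} - 25227 = - \frac{287 \left(\left(4 + 6\right) - 2 \cdot 16\right)}{214} - 25227 = - \frac{287 \left(10 - 32\right)}{214} - 25227 = \left(- \frac{287}{214}\right) \left(-22\right) - 25227 = \frac{3157}{107} - 25227 = - \frac{2696132}{107}$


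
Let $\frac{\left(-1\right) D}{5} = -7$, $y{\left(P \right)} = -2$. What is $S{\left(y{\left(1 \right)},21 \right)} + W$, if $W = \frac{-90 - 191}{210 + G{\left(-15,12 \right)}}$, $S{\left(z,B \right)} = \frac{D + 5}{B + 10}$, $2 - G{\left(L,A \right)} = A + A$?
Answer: $- \frac{1191}{5828} \approx -0.20436$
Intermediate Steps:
$D = 35$ ($D = \left(-5\right) \left(-7\right) = 35$)
$G{\left(L,A \right)} = 2 - 2 A$ ($G{\left(L,A \right)} = 2 - \left(A + A\right) = 2 - 2 A$)
$S{\left(z,B \right)} = \frac{40}{10 + B}$ ($S{\left(z,B \right)} = \frac{35 + 5}{B + 10} = \frac{40}{10 + B}$)
$W = - \frac{281}{188}$ ($W = \frac{-90 - 191}{210 + \left(2 - 24\right)} = - \frac{281}{210 + \left(2 - 24\right)} = - \frac{281}{210 - 22} = - \frac{281}{188} \approx -1.4947$)
$S{\left(y{\left(1 \right)},21 \right)} + W = \frac{40}{10 + 21} - \frac{281}{188} = \frac{40}{31} - \frac{281}{188} = - \frac{1191}{5828}$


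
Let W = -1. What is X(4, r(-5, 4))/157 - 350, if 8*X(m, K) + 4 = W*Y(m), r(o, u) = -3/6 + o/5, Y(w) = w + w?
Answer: -109903/314 ≈ -350.01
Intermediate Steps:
Y(w) = 2*w
r(o, u) = -½ + o/5 (r(o, u) = -3*⅙ + o*(⅕) = -½ + o/5)
X(m, K) = -½ - m/4 (X(m, K) = -½ + (-2*m)/8 = -½ - m/4)
X(4, r(-5, 4))/157 - 350 = (-½ - ¼*4)/157 - 350 = (-½ - 1)/157 - 350 = (1/157)*(-3/2) - 350 = -3/314 - 350 = -109903/314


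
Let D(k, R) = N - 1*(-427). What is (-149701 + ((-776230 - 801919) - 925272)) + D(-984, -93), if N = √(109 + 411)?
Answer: -2652695 + 2*√130 ≈ -2.6527e+6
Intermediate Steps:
N = 2*√130 (N = √520 = 2*√130 ≈ 22.803)
D(k, R) = 427 + 2*√130 (D(k, R) = 2*√130 - 1*(-427) = 2*√130 + 427 = 427 + 2*√130)
(-149701 + ((-776230 - 801919) - 925272)) + D(-984, -93) = (-149701 + ((-776230 - 801919) - 925272)) + (427 + 2*√130) = (-149701 + (-1578149 - 925272)) + (427 + 2*√130) = (-149701 - 2503421) + (427 + 2*√130) = -2653122 + (427 + 2*√130) = -2652695 + 2*√130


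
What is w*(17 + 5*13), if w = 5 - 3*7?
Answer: -1312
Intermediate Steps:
w = -16 (w = 5 - 21 = -16)
w*(17 + 5*13) = -16*(17 + 5*13) = -16*(17 + 65) = -16*82 = -1312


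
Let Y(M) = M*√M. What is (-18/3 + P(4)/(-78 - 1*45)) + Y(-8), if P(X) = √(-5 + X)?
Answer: -6 - I/123 - 16*I*√2 ≈ -6.0 - 22.636*I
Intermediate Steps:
Y(M) = M^(3/2)
(-18/3 + P(4)/(-78 - 1*45)) + Y(-8) = (-18/3 + √(-5 + 4)/(-78 - 1*45)) + (-8)^(3/2) = (-18*⅓ + √(-1)/(-78 - 45)) - 16*I*√2 = (-6 + I/(-123)) - 16*I*√2 = (-6 + I*(-1/123)) - 16*I*√2 = (-6 - I/123) - 16*I*√2 = -6 - I/123 - 16*I*√2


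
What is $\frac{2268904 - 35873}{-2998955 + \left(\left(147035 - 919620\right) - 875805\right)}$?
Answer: $- \frac{2233031}{4647345} \approx -0.4805$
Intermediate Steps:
$\frac{2268904 - 35873}{-2998955 + \left(\left(147035 - 919620\right) - 875805\right)} = \frac{2233031}{-2998955 - 1648390} = \frac{2233031}{-4647345} = 2233031 \left(- \frac{1}{4647345}\right) = - \frac{2233031}{4647345}$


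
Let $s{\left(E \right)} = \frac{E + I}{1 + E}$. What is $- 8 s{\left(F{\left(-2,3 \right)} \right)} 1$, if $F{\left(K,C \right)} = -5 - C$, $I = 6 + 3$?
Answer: $\frac{8}{7} \approx 1.1429$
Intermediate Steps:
$I = 9$
$s{\left(E \right)} = \frac{9 + E}{1 + E}$ ($s{\left(E \right)} = \frac{E + 9}{1 + E} = \frac{9 + E}{1 + E}$)
$- 8 s{\left(F{\left(-2,3 \right)} \right)} 1 = - 8 \frac{9 - 8}{1 - 8} \cdot 1 = - 8 \frac{1}{-7} \cdot 1 \cdot 1 = - 8 \left(\left(- \frac{1}{7}\right) 1\right) 1 = \left(-8\right) \left(- \frac{1}{7}\right) 1 = \frac{8}{7} \cdot 1 = \frac{8}{7}$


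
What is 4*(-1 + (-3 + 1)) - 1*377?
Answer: -389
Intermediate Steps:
4*(-1 + (-3 + 1)) - 1*377 = 4*(-1 - 2) - 377 = 4*(-3) - 377 = -12 - 377 = -389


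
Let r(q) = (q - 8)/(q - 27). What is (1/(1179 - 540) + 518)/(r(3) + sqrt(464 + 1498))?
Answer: -13240120/240708531 + 63552576*sqrt(218)/80236177 ≈ 11.640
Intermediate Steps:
r(q) = (-8 + q)/(-27 + q)
(1/(1179 - 540) + 518)/(r(3) + sqrt(464 + 1498)) = (1/(1179 - 540) + 518)/((-8 + 3)/(-27 + 3) + sqrt(464 + 1498)) = (1/639 + 518)/(-5/(-24) + sqrt(1962)) = (1/639 + 518)/(-1/24*(-5) + 3*sqrt(218)) = 331003/(639*(5/24 + 3*sqrt(218)))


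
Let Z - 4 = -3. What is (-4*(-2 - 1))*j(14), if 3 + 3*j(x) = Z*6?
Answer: 12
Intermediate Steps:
Z = 1 (Z = 4 - 3 = 1)
j(x) = 1 (j(x) = -1 + (1*6)/3 = -1 + (⅓)*6 = -1 + 2 = 1)
(-4*(-2 - 1))*j(14) = -4*(-2 - 1)*1 = -4*(-3)*1 = 12*1 = 12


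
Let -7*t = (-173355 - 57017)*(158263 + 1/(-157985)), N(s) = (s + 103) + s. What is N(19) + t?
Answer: 5760032751331283/1105895 ≈ 5.2085e+9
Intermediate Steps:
N(s) = 103 + 2*s (N(s) = (103 + s) + s = 103 + 2*s)
t = 5760032595400088/1105895 (t = -(-173355 - 57017)*(158263 + 1/(-157985))/7 = -(-230372)*(158263 - 1/157985)/7 = -(-230372)*25003180054/(7*157985) = -⅐*(-5760032595400088/157985) = 5760032595400088/1105895 ≈ 5.2085e+9)
N(19) + t = (103 + 2*19) + 5760032595400088/1105895 = (103 + 38) + 5760032595400088/1105895 = 141 + 5760032595400088/1105895 = 5760032751331283/1105895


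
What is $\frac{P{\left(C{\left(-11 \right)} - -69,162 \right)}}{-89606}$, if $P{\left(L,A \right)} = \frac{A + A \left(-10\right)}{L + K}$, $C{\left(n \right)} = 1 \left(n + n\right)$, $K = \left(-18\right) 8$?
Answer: $- \frac{729}{4345891} \approx -0.00016774$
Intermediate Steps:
$K = -144$
$C{\left(n \right)} = 2 n$ ($C{\left(n \right)} = 1 \cdot 2 n = 2 n$)
$P{\left(L,A \right)} = - \frac{9 A}{-144 + L}$ ($P{\left(L,A \right)} = \frac{A + A \left(-10\right)}{L - 144} = \frac{A - 10 A}{-144 + L} = \frac{\left(-9\right) A}{-144 + L} = - \frac{9 A}{-144 + L}$)
$\frac{P{\left(C{\left(-11 \right)} - -69,162 \right)}}{-89606} = \frac{\left(-9\right) 162 \frac{1}{-144 + \left(2 \left(-11\right) - -69\right)}}{-89606} = \left(-9\right) 162 \frac{1}{-144 + \left(-22 + 69\right)} \left(- \frac{1}{89606}\right) = \left(-9\right) 162 \frac{1}{-144 + 47} \left(- \frac{1}{89606}\right) = \left(-9\right) 162 \frac{1}{-97} \left(- \frac{1}{89606}\right) = \left(-9\right) 162 \left(- \frac{1}{97}\right) \left(- \frac{1}{89606}\right) = \frac{1458}{97} \left(- \frac{1}{89606}\right) = - \frac{729}{4345891}$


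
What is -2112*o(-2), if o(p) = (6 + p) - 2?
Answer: -4224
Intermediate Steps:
o(p) = 4 + p
-2112*o(-2) = -2112*(4 - 2) = -2112*2 = -4224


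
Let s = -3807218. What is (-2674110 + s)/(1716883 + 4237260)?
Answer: -6481328/5954143 ≈ -1.0885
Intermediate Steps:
(-2674110 + s)/(1716883 + 4237260) = (-2674110 - 3807218)/(1716883 + 4237260) = -6481328/5954143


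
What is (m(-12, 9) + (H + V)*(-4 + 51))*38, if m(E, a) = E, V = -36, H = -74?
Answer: -196916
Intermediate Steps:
(m(-12, 9) + (H + V)*(-4 + 51))*38 = (-12 + (-74 - 36)*(-4 + 51))*38 = (-12 - 110*47)*38 = (-12 - 5170)*38 = -5182*38 = -196916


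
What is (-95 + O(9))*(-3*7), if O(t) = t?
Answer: 1806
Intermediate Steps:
(-95 + O(9))*(-3*7) = (-95 + 9)*(-3*7) = -86*(-21) = 1806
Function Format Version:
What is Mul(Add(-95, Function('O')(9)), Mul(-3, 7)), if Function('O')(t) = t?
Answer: 1806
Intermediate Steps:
Mul(Add(-95, Function('O')(9)), Mul(-3, 7)) = Mul(Add(-95, 9), Mul(-3, 7)) = Mul(-86, -21) = 1806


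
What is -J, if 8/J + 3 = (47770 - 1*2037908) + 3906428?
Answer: -8/1916287 ≈ -4.1747e-6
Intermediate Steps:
J = 8/1916287 (J = 8/(-3 + ((47770 - 1*2037908) + 3906428)) = 8/(-3 + ((47770 - 2037908) + 3906428)) = 8/(-3 + (-1990138 + 3906428)) = 8/(-3 + 1916290) = 8/1916287 ≈ 4.1747e-6)
-J = -1*8/1916287 = -8/1916287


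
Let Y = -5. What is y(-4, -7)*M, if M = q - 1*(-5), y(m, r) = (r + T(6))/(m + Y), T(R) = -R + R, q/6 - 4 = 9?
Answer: 581/9 ≈ 64.556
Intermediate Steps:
q = 78 (q = 24 + 6*9 = 24 + 54 = 78)
T(R) = 0
y(m, r) = r/(-5 + m) (y(m, r) = (r + 0)/(m - 5) = r/(-5 + m))
M = 83 (M = 78 - 1*(-5) = 78 + 5 = 83)
y(-4, -7)*M = -7/(-5 - 4)*83 = -7/(-9)*83 = -7*(-1/9)*83 = (7/9)*83 = 581/9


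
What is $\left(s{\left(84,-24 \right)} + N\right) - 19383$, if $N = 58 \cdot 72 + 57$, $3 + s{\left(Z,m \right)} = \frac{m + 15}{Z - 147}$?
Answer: $- \frac{106070}{7} \approx -15153.0$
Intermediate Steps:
$s{\left(Z,m \right)} = -3 + \frac{15 + m}{-147 + Z}$ ($s{\left(Z,m \right)} = -3 + \frac{m + 15}{Z - 147} = -3 + \frac{15 + m}{-147 + Z}$)
$N = 4233$ ($N = 4176 + 57 = 4233$)
$\left(s{\left(84,-24 \right)} + N\right) - 19383 = \left(\frac{456 - 24 - 252}{-147 + 84} + 4233\right) - 19383 = \left(\frac{456 - 24 - 252}{-63} + 4233\right) - 19383 = \left(\left(- \frac{1}{63}\right) 180 + 4233\right) - 19383 = \left(- \frac{20}{7} + 4233\right) - 19383 = \frac{29611}{7} - 19383 = - \frac{106070}{7}$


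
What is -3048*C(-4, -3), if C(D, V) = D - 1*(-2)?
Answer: 6096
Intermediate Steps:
C(D, V) = 2 + D (C(D, V) = D + 2 = 2 + D)
-3048*C(-4, -3) = -3048*(2 - 4) = -3048*(-2) = 6096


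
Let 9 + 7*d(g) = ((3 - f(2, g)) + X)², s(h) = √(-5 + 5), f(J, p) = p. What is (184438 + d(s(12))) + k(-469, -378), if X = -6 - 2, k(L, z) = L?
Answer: 1287799/7 ≈ 1.8397e+5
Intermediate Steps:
s(h) = 0 (s(h) = √0 = 0)
X = -8
d(g) = -9/7 + (-5 - g)²/7 (d(g) = -9/7 + ((3 - g) - 8)²/7 = -9/7 + (-5 - g)²/7)
(184438 + d(s(12))) + k(-469, -378) = (184438 + (-9/7 + (5 + 0)²/7)) - 469 = (184438 + (-9/7 + (⅐)*5²)) - 469 = (184438 + (-9/7 + (⅐)*25)) - 469 = (184438 + (-9/7 + 25/7)) - 469 = (184438 + 16/7) - 469 = 1291082/7 - 469 = 1287799/7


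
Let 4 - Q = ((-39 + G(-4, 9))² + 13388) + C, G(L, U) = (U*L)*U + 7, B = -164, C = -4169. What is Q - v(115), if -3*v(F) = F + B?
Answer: -407902/3 ≈ -1.3597e+5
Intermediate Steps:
G(L, U) = 7 + L*U² (G(L, U) = (L*U)*U + 7 = L*U² + 7 = 7 + L*U²)
v(F) = 164/3 - F/3 (v(F) = -(F - 164)/3 = -(-164 + F)/3 = 164/3 - F/3)
Q = -135951 (Q = 4 - (((-39 + (7 - 4*9²))² + 13388) - 4169) = 4 - (((-39 + (7 - 4*81))² + 13388) - 4169) = 4 - (((-39 + (7 - 324))² + 13388) - 4169) = 4 - (((-39 - 317)² + 13388) - 4169) = 4 - (((-356)² + 13388) - 4169) = 4 - ((126736 + 13388) - 4169) = 4 - (140124 - 4169) = 4 - 1*135955 = 4 - 135955 = -135951)
Q - v(115) = -135951 - (164/3 - ⅓*115) = -135951 - (164/3 - 115/3) = -135951 - 1*49/3 = -135951 - 49/3 = -407902/3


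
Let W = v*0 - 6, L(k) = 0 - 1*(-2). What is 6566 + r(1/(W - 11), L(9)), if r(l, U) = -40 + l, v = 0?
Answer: 110941/17 ≈ 6525.9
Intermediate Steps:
L(k) = 2 (L(k) = 0 + 2 = 2)
W = -6 (W = 0*0 - 6 = 0 - 6 = -6)
6566 + r(1/(W - 11), L(9)) = 6566 + (-40 + 1/(-6 - 11)) = 6566 + (-40 + 1/(-17)) = 6566 + (-40 - 1/17) = 6566 - 681/17 = 110941/17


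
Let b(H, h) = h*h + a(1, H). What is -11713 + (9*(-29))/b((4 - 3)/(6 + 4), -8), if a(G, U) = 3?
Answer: -785032/67 ≈ -11717.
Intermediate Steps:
b(H, h) = 3 + h² (b(H, h) = h*h + 3 = h² + 3 = 3 + h²)
-11713 + (9*(-29))/b((4 - 3)/(6 + 4), -8) = -11713 + (9*(-29))/(3 + (-8)²) = -11713 - 261/(3 + 64) = -11713 - 261/67 = -785032/67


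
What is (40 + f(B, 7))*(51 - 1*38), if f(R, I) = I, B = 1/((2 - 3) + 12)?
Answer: 611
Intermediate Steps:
B = 1/11 (B = 1/(-1 + 12) = 1/11 ≈ 0.090909)
(40 + f(B, 7))*(51 - 1*38) = (40 + 7)*(51 - 1*38) = 47*(51 - 38) = 47*13 = 611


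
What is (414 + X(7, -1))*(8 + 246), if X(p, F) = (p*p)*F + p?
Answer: 94488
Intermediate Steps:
X(p, F) = p + F*p² (X(p, F) = p²*F + p = F*p² + p = p + F*p²)
(414 + X(7, -1))*(8 + 246) = (414 + 7*(1 - 1*7))*(8 + 246) = (414 + 7*(1 - 7))*254 = (414 + 7*(-6))*254 = (414 - 42)*254 = 372*254 = 94488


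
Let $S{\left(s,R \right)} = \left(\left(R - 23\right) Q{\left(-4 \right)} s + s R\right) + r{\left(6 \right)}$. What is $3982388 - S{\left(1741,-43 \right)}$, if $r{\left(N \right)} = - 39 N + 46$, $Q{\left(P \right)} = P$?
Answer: $3597815$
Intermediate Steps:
$r{\left(N \right)} = 46 - 39 N$
$S{\left(s,R \right)} = -188 + R s + s \left(92 - 4 R\right)$ ($S{\left(s,R \right)} = \left(\left(R - 23\right) \left(-4\right) s + s R\right) + \left(46 - 234\right) = \left(\left(-23 + R\right) \left(-4\right) s + R s\right) + \left(46 - 234\right) = \left(\left(92 - 4 R\right) s + R s\right) - 188 = \left(s \left(92 - 4 R\right) + R s\right) - 188 = \left(R s + s \left(92 - 4 R\right)\right) - 188 = -188 + R s + s \left(92 - 4 R\right)$)
$3982388 - S{\left(1741,-43 \right)} = 3982388 - \left(-188 + 92 \cdot 1741 - \left(-129\right) 1741\right) = 3982388 - \left(-188 + 160172 + 224589\right) = 3982388 - 384573 = 3597815$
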